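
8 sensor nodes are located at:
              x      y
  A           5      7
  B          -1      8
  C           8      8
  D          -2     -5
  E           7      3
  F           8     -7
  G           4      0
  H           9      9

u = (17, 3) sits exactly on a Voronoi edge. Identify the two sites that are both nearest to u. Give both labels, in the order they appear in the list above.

Squared distances from u to each site:
|uA|² = (17−5)² + (3−7)² = 144 + 16 = 160
|uB|² = (17−(-1))² + (3−8)² = 324 + 25 = 349
|uC|² = (17−8)² + (3−8)² = 81 + 25 = 106
|uD|² = (17−(-2))² + (3−(-5))² = 361 + 64 = 425
|uE|² = (17−7)² + (3−3)² = 100 + 0 = 100
|uF|² = (17−8)² + (3−(-7))² = 81 + 100 = 181
|uG|² = (17−4)² + (3−0)² = 169 + 9 = 178
|uH|² = (17−9)² + (3−9)² = 64 + 36 = 100
u is equidistant from E and H (both at squared distance 100), and every other site is strictly farther — so u lies on the E–H Voronoi edge.

E and H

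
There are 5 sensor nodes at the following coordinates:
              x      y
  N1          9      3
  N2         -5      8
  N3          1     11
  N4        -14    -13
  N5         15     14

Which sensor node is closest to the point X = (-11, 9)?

N2

Squared Euclidean distances:
|XN1|² = (-11−9)² + (9−3)² = 400 + 36 = 436
|XN2|² = (-11−(-5))² + (9−8)² = 36 + 1 = 37
|XN3|² = (-11−1)² + (9−11)² = 144 + 4 = 148
|XN4|² = (-11−(-14))² + (9−(-13))² = 9 + 484 = 493
|XN5|² = (-11−15)² + (9−14)² = 676 + 25 = 701
The smallest is to N2, so X lies in the Voronoi region of N2.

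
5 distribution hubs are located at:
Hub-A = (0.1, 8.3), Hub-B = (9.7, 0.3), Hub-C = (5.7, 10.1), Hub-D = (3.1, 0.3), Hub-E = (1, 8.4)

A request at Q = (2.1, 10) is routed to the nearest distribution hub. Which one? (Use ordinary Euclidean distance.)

Compare squared distances (the ordering matches that of the actual distances):
d²(Q, Hub-A) = (2.1−0.1)² + (10−8.3)² = 4 + 2.89 = 6.89
d²(Q, Hub-B) = (2.1−9.7)² + (10−0.3)² = 57.76 + 94.09 = 151.85
d²(Q, Hub-C) = (2.1−5.7)² + (10−10.1)² = 12.96 + 0.01 = 12.97
d²(Q, Hub-D) = (2.1−3.1)² + (10−0.3)² = 1 + 94.09 = 95.09
d²(Q, Hub-E) = (2.1−1)² + (10−8.4)² = 1.21 + 2.56 = 3.77
Minimum is at Hub-E.

Hub-E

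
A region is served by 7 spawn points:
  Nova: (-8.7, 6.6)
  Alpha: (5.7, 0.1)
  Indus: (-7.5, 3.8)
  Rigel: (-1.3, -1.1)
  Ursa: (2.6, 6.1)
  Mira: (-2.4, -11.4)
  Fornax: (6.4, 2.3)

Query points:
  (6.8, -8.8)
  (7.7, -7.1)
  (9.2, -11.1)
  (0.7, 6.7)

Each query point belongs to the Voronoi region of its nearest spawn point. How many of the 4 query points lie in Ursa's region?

(6.8, -8.8) — d² to each: Nova:477.41, Alpha:80.42, Indus:363.25, Rigel:124.9, Ursa:239.65, Mira:91.4, Fornax:123.37 → nearest is Alpha
(7.7, -7.1) — d² to each: Nova:456.65, Alpha:55.84, Indus:349.85, Rigel:117, Ursa:200.25, Mira:120.5, Fornax:90.05 → nearest is Alpha
(9.2, -11.1) — d² to each: Nova:633.7, Alpha:137.69, Indus:500.9, Rigel:210.25, Ursa:339.4, Mira:134.65, Fornax:187.4 → nearest is Mira
(0.7, 6.7) — d² to each: Nova:88.37, Alpha:68.56, Indus:75.65, Rigel:64.84, Ursa:3.97, Mira:337.22, Fornax:51.85 → nearest is Ursa
1 of the 4 points has Ursa as nearest.

1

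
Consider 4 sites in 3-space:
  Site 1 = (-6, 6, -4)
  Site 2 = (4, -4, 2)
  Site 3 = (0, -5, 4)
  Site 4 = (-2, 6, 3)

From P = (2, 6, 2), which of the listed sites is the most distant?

Site 3

Since √ is increasing, it suffices to compare squared distances:
d²(P, Site 1) = (2−(-6))² + (6−6)² + (2−(-4))² = 64 + 0 + 36 = 100
d²(P, Site 2) = (2−4)² + (6−(-4))² + (2−2)² = 4 + 100 + 0 = 104
d²(P, Site 3) = (2−0)² + (6−(-5))² + (2−4)² = 4 + 121 + 4 = 129
d²(P, Site 4) = (2−(-2))² + (6−6)² + (2−3)² = 16 + 0 + 1 = 17
The largest is to Site 3.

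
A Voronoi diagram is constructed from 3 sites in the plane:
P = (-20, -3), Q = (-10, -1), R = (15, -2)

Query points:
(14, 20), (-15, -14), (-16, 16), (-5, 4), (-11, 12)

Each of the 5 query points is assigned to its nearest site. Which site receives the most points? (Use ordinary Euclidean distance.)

Q

(14, 20) — d² to each: P:1685, Q:1017, R:485 → nearest is R
(-15, -14) — d² to each: P:146, Q:194, R:1044 → nearest is P
(-16, 16) — d² to each: P:377, Q:325, R:1285 → nearest is Q
(-5, 4) — d² to each: P:274, Q:50, R:436 → nearest is Q
(-11, 12) — d² to each: P:306, Q:170, R:872 → nearest is Q
Tally — P:1, Q:3, R:1. Q captures the most (3).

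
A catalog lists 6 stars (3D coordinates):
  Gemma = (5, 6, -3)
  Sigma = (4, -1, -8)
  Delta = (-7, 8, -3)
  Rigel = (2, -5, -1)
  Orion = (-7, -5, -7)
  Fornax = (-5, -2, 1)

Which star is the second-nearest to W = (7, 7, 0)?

Sigma

Since √ is increasing, it suffices to compare squared distances:
d²(W, Gemma) = 4 + 1 + 9 = 14
d²(W, Sigma) = 9 + 64 + 64 = 137
d²(W, Delta) = 196 + 1 + 9 = 206
d²(W, Rigel) = 25 + 144 + 1 = 170
d²(W, Orion) = 196 + 144 + 49 = 389
d²(W, Fornax) = 144 + 81 + 1 = 226
Sorted ascending: Gemma, Sigma, Rigel, … — the second-nearest is Sigma.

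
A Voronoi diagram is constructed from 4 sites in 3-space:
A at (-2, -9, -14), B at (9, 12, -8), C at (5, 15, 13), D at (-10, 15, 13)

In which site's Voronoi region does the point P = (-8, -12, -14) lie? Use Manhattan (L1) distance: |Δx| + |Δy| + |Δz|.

A

d(P,A) = 6 + 3 + 0 = 9
d(P,B) = 17 + 24 + 6 = 47
d(P,C) = 13 + 27 + 27 = 67
d(P,D) = 2 + 27 + 27 = 56
The smallest is to A, so P lies in the Voronoi region of A.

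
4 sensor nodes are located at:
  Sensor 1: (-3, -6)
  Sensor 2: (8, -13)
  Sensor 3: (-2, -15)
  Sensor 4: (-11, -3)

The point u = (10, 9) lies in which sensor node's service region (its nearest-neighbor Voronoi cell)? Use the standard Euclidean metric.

Sensor 1

Since √ is increasing, it suffices to compare squared distances:
d²(u, Sensor 1) = (10−(-3))² + (9−(-6))² = 169 + 225 = 394
d²(u, Sensor 2) = (10−8)² + (9−(-13))² = 4 + 484 = 488
d²(u, Sensor 3) = (10−(-2))² + (9−(-15))² = 144 + 576 = 720
d²(u, Sensor 4) = (10−(-11))² + (9−(-3))² = 441 + 144 = 585
Minimum is at Sensor 1.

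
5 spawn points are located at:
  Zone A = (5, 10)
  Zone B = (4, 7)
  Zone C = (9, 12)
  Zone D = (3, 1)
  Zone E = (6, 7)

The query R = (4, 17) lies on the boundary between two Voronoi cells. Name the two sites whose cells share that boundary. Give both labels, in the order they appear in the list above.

Zone A and Zone C

Squared distances from R to each site:
d²(R, Zone A) = (4−5)² + (17−10)² = 1 + 49 = 50
d²(R, Zone B) = (4−4)² + (17−7)² = 0 + 100 = 100
d²(R, Zone C) = (4−9)² + (17−12)² = 25 + 25 = 50
d²(R, Zone D) = (4−3)² + (17−1)² = 1 + 256 = 257
d²(R, Zone E) = (4−6)² + (17−7)² = 4 + 100 = 104
R is equidistant from Zone A and Zone C (both at squared distance 50), and every other site is strictly farther — so R lies on the Zone A–Zone C Voronoi edge.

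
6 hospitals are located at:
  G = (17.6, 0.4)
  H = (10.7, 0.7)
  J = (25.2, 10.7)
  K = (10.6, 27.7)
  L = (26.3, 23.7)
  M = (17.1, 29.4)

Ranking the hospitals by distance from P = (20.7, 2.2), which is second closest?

J

Since √ is increasing, it suffices to compare squared distances:
|PG|² = (20.7−17.6)² + (2.2−0.4)² = 9.61 + 3.24 = 12.85
|PH|² = (20.7−10.7)² + (2.2−0.7)² = 100 + 2.25 = 102.25
|PJ|² = (20.7−25.2)² + (2.2−10.7)² = 20.25 + 72.25 = 92.5
|PK|² = (20.7−10.6)² + (2.2−27.7)² = 102.01 + 650.25 = 752.26
|PL|² = (20.7−26.3)² + (2.2−23.7)² = 31.36 + 462.25 = 493.61
|PM|² = (20.7−17.1)² + (2.2−29.4)² = 12.96 + 739.84 = 752.8
Sorted ascending: G, J, H, … — the second-nearest is J.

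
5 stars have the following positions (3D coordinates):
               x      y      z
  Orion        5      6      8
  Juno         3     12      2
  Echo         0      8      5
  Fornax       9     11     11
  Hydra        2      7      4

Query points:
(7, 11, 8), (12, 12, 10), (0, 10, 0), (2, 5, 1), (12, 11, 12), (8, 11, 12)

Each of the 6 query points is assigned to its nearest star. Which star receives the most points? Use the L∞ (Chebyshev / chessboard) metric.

(7, 11, 8) — d to each: Orion:5, Juno:6, Echo:7, Fornax:3, Hydra:5 → nearest is Fornax
(12, 12, 10) — d to each: Orion:7, Juno:9, Echo:12, Fornax:3, Hydra:10 → nearest is Fornax
(0, 10, 0) — d to each: Orion:8, Juno:3, Echo:5, Fornax:11, Hydra:4 → nearest is Juno
(2, 5, 1) — d to each: Orion:7, Juno:7, Echo:4, Fornax:10, Hydra:3 → nearest is Hydra
(12, 11, 12) — d to each: Orion:7, Juno:10, Echo:12, Fornax:3, Hydra:10 → nearest is Fornax
(8, 11, 12) — d to each: Orion:5, Juno:10, Echo:8, Fornax:1, Hydra:8 → nearest is Fornax
Tally — Juno:1, Fornax:4, Hydra:1. Fornax captures the most (4).

Fornax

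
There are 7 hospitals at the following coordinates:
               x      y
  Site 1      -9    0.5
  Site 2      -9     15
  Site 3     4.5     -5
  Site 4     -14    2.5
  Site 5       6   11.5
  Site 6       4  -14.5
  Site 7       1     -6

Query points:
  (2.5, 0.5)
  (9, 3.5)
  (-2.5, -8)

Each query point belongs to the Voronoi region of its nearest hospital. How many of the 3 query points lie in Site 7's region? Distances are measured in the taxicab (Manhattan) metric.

1

(2.5, 0.5) — d to each: Site 1:11.5, Site 2:26, Site 3:7.5, Site 4:18.5, Site 5:14.5, Site 6:16.5, Site 7:8 → nearest is Site 3
(9, 3.5) — d to each: Site 1:21, Site 2:29.5, Site 3:13, Site 4:24, Site 5:11, Site 6:23, Site 7:17.5 → nearest is Site 5
(-2.5, -8) — d to each: Site 1:15, Site 2:29.5, Site 3:10, Site 4:22, Site 5:28, Site 6:13, Site 7:5.5 → nearest is Site 7
1 of the 3 points has Site 7 as nearest.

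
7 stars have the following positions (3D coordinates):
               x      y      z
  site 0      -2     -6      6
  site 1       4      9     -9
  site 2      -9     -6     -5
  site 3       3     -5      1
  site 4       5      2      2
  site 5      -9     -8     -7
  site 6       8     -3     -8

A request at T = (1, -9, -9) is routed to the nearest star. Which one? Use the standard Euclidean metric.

Squared Euclidean distances:
d²(T, site 0) = (1−(-2))² + (-9−(-6))² + (-9−6)² = 9 + 9 + 225 = 243
d²(T, site 1) = (1−4)² + (-9−9)² + (-9−(-9))² = 9 + 324 + 0 = 333
d²(T, site 2) = (1−(-9))² + (-9−(-6))² + (-9−(-5))² = 100 + 9 + 16 = 125
d²(T, site 3) = (1−3)² + (-9−(-5))² + (-9−1)² = 4 + 16 + 100 = 120
d²(T, site 4) = (1−5)² + (-9−2)² + (-9−2)² = 16 + 121 + 121 = 258
d²(T, site 5) = (1−(-9))² + (-9−(-8))² + (-9−(-7))² = 100 + 1 + 4 = 105
d²(T, site 6) = (1−8)² + (-9−(-3))² + (-9−(-8))² = 49 + 36 + 1 = 86
Minimum is at site 6.

site 6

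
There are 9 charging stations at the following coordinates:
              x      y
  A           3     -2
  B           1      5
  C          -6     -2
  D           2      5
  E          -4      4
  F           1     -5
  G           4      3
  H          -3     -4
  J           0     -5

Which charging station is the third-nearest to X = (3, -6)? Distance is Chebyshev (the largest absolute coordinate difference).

A

d(X,A) = max(0, 4) = 4
d(X,B) = max(2, 11) = 11
d(X,C) = max(9, 4) = 9
d(X,D) = max(1, 11) = 11
d(X,E) = max(7, 10) = 10
d(X,F) = max(2, 1) = 2
d(X,G) = max(1, 9) = 9
d(X,H) = max(6, 2) = 6
d(X,J) = max(3, 1) = 3
Sorted ascending: F, J, A, H, … — the third-nearest is A.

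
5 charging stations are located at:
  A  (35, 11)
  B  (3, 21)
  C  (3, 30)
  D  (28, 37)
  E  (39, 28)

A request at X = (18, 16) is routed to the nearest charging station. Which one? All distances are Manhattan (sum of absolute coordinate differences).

B

d(X,A) = |18−35| + |16−11| = 17 + 5 = 22
d(X,B) = |18−3| + |16−21| = 15 + 5 = 20
d(X,C) = |18−3| + |16−30| = 15 + 14 = 29
d(X,D) = |18−28| + |16−37| = 10 + 21 = 31
d(X,E) = |18−39| + |16−28| = 21 + 12 = 33
Minimum is at B.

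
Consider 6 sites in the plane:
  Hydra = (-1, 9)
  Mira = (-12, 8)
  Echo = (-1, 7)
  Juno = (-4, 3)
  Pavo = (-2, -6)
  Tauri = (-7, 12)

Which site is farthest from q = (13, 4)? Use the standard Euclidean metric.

Since √ is increasing, it suffices to compare squared distances:
d²(q, Hydra) = (13−(-1))² + (4−9)² = 196 + 25 = 221
d²(q, Mira) = (13−(-12))² + (4−8)² = 625 + 16 = 641
d²(q, Echo) = (13−(-1))² + (4−7)² = 196 + 9 = 205
d²(q, Juno) = (13−(-4))² + (4−3)² = 289 + 1 = 290
d²(q, Pavo) = (13−(-2))² + (4−(-6))² = 225 + 100 = 325
d²(q, Tauri) = (13−(-7))² + (4−12)² = 400 + 64 = 464
The largest is to Mira.

Mira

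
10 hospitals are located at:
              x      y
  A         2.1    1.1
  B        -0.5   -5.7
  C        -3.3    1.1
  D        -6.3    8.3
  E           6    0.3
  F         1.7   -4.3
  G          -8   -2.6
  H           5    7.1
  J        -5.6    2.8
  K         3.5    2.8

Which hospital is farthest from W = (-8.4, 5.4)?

Compare squared distances (the ordering matches that of the actual distances):
|WA|² = (-8.4−2.1)² + (5.4−1.1)² = 110.25 + 18.49 = 128.74
|WB|² = (-8.4−(-0.5))² + (5.4−(-5.7))² = 62.41 + 123.21 = 185.62
|WC|² = (-8.4−(-3.3))² + (5.4−1.1)² = 26.01 + 18.49 = 44.5
|WD|² = (-8.4−(-6.3))² + (5.4−8.3)² = 4.41 + 8.41 = 12.82
|WE|² = (-8.4−6)² + (5.4−0.3)² = 207.36 + 26.01 = 233.37
|WF|² = (-8.4−1.7)² + (5.4−(-4.3))² = 102.01 + 94.09 = 196.1
|WG|² = (-8.4−(-8))² + (5.4−(-2.6))² = 0.16 + 64 = 64.16
|WH|² = (-8.4−5)² + (5.4−7.1)² = 179.56 + 2.89 = 182.45
|WJ|² = (-8.4−(-5.6))² + (5.4−2.8)² = 7.84 + 6.76 = 14.6
|WK|² = (-8.4−3.5)² + (5.4−2.8)² = 141.61 + 6.76 = 148.37
The largest is to E.

E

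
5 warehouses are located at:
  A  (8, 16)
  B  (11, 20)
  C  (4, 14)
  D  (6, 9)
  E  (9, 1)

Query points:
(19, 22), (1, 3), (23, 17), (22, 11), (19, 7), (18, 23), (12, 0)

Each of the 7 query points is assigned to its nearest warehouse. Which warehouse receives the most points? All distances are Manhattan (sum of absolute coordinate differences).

B

(19, 22) — d to each: A:17, B:10, C:23, D:26, E:31 → nearest is B
(1, 3) — d to each: A:20, B:27, C:14, D:11, E:10 → nearest is E
(23, 17) — d to each: A:16, B:15, C:22, D:25, E:30 → nearest is B
(22, 11) — d to each: A:19, B:20, C:21, D:18, E:23 → nearest is D
(19, 7) — d to each: A:20, B:21, C:22, D:15, E:16 → nearest is D
(18, 23) — d to each: A:17, B:10, C:23, D:26, E:31 → nearest is B
(12, 0) — d to each: A:20, B:21, C:22, D:15, E:4 → nearest is E
Tally — B:3, D:2, E:2. B captures the most (3).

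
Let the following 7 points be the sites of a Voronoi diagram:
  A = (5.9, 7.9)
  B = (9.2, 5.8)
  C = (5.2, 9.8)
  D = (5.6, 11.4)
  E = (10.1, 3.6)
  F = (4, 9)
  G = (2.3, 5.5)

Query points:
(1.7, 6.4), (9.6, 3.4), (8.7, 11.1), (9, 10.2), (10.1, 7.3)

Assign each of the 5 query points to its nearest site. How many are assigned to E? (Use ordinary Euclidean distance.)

(1.7, 6.4) — d² to each: A:19.89, B:56.61, C:23.81, D:40.21, E:78.4, F:12.05, G:1.17 → nearest is G
(9.6, 3.4) — d² to each: A:33.94, B:5.92, C:60.32, D:80, E:0.29, F:62.72, G:57.7 → nearest is E
(8.7, 11.1) — d² to each: A:18.08, B:28.34, C:13.94, D:9.7, E:58.21, F:26.5, G:72.32 → nearest is D
(9, 10.2) — d² to each: A:14.9, B:19.4, C:14.6, D:13, E:44.77, F:26.44, G:66.98 → nearest is D
(10.1, 7.3) — d² to each: A:18, B:3.06, C:30.26, D:37.06, E:13.69, F:40.1, G:64.08 → nearest is B
1 of the 5 points has E as nearest.

1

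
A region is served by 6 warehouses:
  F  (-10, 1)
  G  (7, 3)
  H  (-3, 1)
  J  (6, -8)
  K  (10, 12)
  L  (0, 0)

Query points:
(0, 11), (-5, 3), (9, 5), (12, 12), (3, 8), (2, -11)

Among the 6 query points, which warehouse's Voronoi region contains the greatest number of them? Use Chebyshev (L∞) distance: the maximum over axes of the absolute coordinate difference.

G

(0, 11) — d to each: F:10, G:8, H:10, J:19, K:10, L:11 → nearest is G
(-5, 3) — d to each: F:5, G:12, H:2, J:11, K:15, L:5 → nearest is H
(9, 5) — d to each: F:19, G:2, H:12, J:13, K:7, L:9 → nearest is G
(12, 12) — d to each: F:22, G:9, H:15, J:20, K:2, L:12 → nearest is K
(3, 8) — d to each: F:13, G:5, H:7, J:16, K:7, L:8 → nearest is G
(2, -11) — d to each: F:12, G:14, H:12, J:4, K:23, L:11 → nearest is J
Tally — G:3, H:1, J:1, K:1. G captures the most (3).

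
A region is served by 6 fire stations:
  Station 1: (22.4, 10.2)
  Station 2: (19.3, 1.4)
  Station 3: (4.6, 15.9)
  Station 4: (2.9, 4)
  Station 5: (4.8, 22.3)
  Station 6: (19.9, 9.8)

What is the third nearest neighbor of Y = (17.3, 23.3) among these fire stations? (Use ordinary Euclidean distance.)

Station 1

Since √ is increasing, it suffices to compare squared distances:
d²(Y, Station 1) = (17.3−22.4)² + (23.3−10.2)² = 26.01 + 171.61 = 197.62
d²(Y, Station 2) = (17.3−19.3)² + (23.3−1.4)² = 4 + 479.61 = 483.61
d²(Y, Station 3) = (17.3−4.6)² + (23.3−15.9)² = 161.29 + 54.76 = 216.05
d²(Y, Station 4) = (17.3−2.9)² + (23.3−4)² = 207.36 + 372.49 = 579.85
d²(Y, Station 5) = (17.3−4.8)² + (23.3−22.3)² = 156.25 + 1 = 157.25
d²(Y, Station 6) = (17.3−19.9)² + (23.3−9.8)² = 6.76 + 182.25 = 189.01
Sorted ascending: Station 5, Station 6, Station 1, Station 3, … — the third-nearest is Station 1.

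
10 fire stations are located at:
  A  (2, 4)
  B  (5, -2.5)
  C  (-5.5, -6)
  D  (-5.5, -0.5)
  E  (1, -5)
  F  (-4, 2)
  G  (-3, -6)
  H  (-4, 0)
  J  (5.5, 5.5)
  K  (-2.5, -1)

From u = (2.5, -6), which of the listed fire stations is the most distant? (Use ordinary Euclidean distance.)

Since √ is increasing, it suffices to compare squared distances:
|uA|² = (2.5−2)² + (-6−4)² = 0.25 + 100 = 100.25
|uB|² = (2.5−5)² + (-6−(-2.5))² = 6.25 + 12.25 = 18.5
|uC|² = (2.5−(-5.5))² + (-6−(-6))² = 64 + 0 = 64
|uD|² = (2.5−(-5.5))² + (-6−(-0.5))² = 64 + 30.25 = 94.25
|uE|² = (2.5−1)² + (-6−(-5))² = 2.25 + 1 = 3.25
|uF|² = (2.5−(-4))² + (-6−2)² = 42.25 + 64 = 106.25
|uG|² = (2.5−(-3))² + (-6−(-6))² = 30.25 + 0 = 30.25
|uH|² = (2.5−(-4))² + (-6−0)² = 42.25 + 36 = 78.25
|uJ|² = (2.5−5.5)² + (-6−5.5)² = 9 + 132.25 = 141.25
|uK|² = (2.5−(-2.5))² + (-6−(-1))² = 25 + 25 = 50
The largest is to J.

J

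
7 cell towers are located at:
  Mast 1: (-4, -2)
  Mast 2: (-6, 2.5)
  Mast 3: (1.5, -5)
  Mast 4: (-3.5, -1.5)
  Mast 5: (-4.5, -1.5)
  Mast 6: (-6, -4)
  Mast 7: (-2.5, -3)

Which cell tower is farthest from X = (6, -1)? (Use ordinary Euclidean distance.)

Compare squared distances (the ordering matches that of the actual distances):
d²(X, Mast 1) = (6−(-4))² + (-1−(-2))² = 100 + 1 = 101
d²(X, Mast 2) = (6−(-6))² + (-1−2.5)² = 144 + 12.25 = 156.25
d²(X, Mast 3) = (6−1.5)² + (-1−(-5))² = 20.25 + 16 = 36.25
d²(X, Mast 4) = (6−(-3.5))² + (-1−(-1.5))² = 90.25 + 0.25 = 90.5
d²(X, Mast 5) = (6−(-4.5))² + (-1−(-1.5))² = 110.25 + 0.25 = 110.5
d²(X, Mast 6) = (6−(-6))² + (-1−(-4))² = 144 + 9 = 153
d²(X, Mast 7) = (6−(-2.5))² + (-1−(-3))² = 72.25 + 4 = 76.25
The largest is to Mast 2.

Mast 2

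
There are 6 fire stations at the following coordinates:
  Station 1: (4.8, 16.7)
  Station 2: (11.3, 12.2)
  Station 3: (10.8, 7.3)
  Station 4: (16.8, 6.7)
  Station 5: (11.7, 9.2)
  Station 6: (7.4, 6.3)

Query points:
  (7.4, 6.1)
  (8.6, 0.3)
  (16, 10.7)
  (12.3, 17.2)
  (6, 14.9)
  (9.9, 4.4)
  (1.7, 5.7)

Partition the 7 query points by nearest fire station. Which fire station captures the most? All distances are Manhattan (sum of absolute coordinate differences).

(7.4, 6.1) — d to each: Station 1:13.2, Station 2:10, Station 3:4.6, Station 4:10, Station 5:7.4, Station 6:0.2 → nearest is Station 6
(8.6, 0.3) — d to each: Station 1:20.2, Station 2:14.6, Station 3:9.2, Station 4:14.6, Station 5:12, Station 6:7.2 → nearest is Station 6
(16, 10.7) — d to each: Station 1:17.2, Station 2:6.2, Station 3:8.6, Station 4:4.8, Station 5:5.8, Station 6:13 → nearest is Station 4
(12.3, 17.2) — d to each: Station 1:8, Station 2:6, Station 3:11.4, Station 4:15, Station 5:8.6, Station 6:15.8 → nearest is Station 2
(6, 14.9) — d to each: Station 1:3, Station 2:8, Station 3:12.4, Station 4:19, Station 5:11.4, Station 6:10 → nearest is Station 1
(9.9, 4.4) — d to each: Station 1:17.4, Station 2:9.2, Station 3:3.8, Station 4:9.2, Station 5:6.6, Station 6:4.4 → nearest is Station 3
(1.7, 5.7) — d to each: Station 1:14.1, Station 2:16.1, Station 3:10.7, Station 4:16.1, Station 5:13.5, Station 6:6.3 → nearest is Station 6
Tally — Station 1:1, Station 2:1, Station 3:1, Station 4:1, Station 6:3. Station 6 captures the most (3).

Station 6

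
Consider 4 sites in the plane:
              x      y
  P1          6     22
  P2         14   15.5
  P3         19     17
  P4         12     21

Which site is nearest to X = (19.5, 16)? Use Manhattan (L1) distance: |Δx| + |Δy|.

P3

d(X,P1) = 13.5 + 6 = 19.5
d(X,P2) = 5.5 + 0.5 = 6
d(X,P3) = 0.5 + 1 = 1.5
d(X,P4) = 7.5 + 5 = 12.5
P3 is nearest.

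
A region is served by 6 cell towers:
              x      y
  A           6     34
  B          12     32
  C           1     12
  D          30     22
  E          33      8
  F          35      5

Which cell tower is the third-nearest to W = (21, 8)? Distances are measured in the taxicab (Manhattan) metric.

D

d(W,A) = |21−6| + |8−34| = 15 + 26 = 41
d(W,B) = |21−12| + |8−32| = 9 + 24 = 33
d(W,C) = |21−1| + |8−12| = 20 + 4 = 24
d(W,D) = |21−30| + |8−22| = 9 + 14 = 23
d(W,E) = |21−33| + |8−8| = 12 + 0 = 12
d(W,F) = |21−35| + |8−5| = 14 + 3 = 17
Sorted ascending: E, F, D, C, … — the third-nearest is D.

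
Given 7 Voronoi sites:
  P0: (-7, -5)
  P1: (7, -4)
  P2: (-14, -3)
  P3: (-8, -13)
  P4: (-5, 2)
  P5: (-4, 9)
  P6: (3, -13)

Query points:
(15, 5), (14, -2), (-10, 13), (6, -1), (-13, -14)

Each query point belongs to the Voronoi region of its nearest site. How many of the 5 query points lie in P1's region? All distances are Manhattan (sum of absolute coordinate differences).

3

(15, 5) — d to each: P0:32, P1:17, P2:37, P3:41, P4:23, P5:23, P6:30 → nearest is P1
(14, -2) — d to each: P0:24, P1:9, P2:29, P3:33, P4:23, P5:29, P6:22 → nearest is P1
(-10, 13) — d to each: P0:21, P1:34, P2:20, P3:28, P4:16, P5:10, P6:39 → nearest is P5
(6, -1) — d to each: P0:17, P1:4, P2:22, P3:26, P4:14, P5:20, P6:15 → nearest is P1
(-13, -14) — d to each: P0:15, P1:30, P2:12, P3:6, P4:24, P5:32, P6:17 → nearest is P3
3 of the 5 points have P1 as nearest.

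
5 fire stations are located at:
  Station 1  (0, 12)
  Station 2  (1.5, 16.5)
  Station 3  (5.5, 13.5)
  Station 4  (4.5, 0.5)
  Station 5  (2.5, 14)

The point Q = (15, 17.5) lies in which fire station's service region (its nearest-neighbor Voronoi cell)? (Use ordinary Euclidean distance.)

Compare squared distances (the ordering matches that of the actual distances):
d²(Q, Station 1) = 225 + 30.25 = 255.25
d²(Q, Station 2) = 182.25 + 1 = 183.25
d²(Q, Station 3) = 90.25 + 16 = 106.25
d²(Q, Station 4) = 110.25 + 289 = 399.25
d²(Q, Station 5) = 156.25 + 12.25 = 168.5
Minimum is at Station 3.

Station 3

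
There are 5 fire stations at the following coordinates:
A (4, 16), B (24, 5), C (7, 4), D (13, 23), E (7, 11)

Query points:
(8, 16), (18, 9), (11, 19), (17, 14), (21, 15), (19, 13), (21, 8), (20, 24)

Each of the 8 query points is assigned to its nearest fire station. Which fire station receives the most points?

(8, 16) — d² to each: A:16, B:377, C:145, D:74, E:26 → nearest is A
(18, 9) — d² to each: A:245, B:52, C:146, D:221, E:125 → nearest is B
(11, 19) — d² to each: A:58, B:365, C:241, D:20, E:80 → nearest is D
(17, 14) — d² to each: A:173, B:130, C:200, D:97, E:109 → nearest is D
(21, 15) — d² to each: A:290, B:109, C:317, D:128, E:212 → nearest is B
(19, 13) — d² to each: A:234, B:89, C:225, D:136, E:148 → nearest is B
(21, 8) — d² to each: A:353, B:18, C:212, D:289, E:205 → nearest is B
(20, 24) — d² to each: A:320, B:377, C:569, D:50, E:338 → nearest is D
Tally — A:1, B:4, D:3. B captures the most (4).

B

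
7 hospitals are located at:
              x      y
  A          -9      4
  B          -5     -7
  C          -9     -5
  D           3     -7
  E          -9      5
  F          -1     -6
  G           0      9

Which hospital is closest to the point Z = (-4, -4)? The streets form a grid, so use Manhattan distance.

d(Z,A) = 5 + 8 = 13
d(Z,B) = 1 + 3 = 4
d(Z,C) = 5 + 1 = 6
d(Z,D) = 7 + 3 = 10
d(Z,E) = 5 + 9 = 14
d(Z,F) = 3 + 2 = 5
d(Z,G) = 4 + 13 = 17
B is nearest.

B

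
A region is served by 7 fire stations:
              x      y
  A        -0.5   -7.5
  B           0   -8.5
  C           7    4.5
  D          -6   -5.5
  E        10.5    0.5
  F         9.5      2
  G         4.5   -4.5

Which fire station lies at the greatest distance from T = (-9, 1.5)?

E

Squared Euclidean distances:
|TA|² = (-9−(-0.5))² + (1.5−(-7.5))² = 72.25 + 81 = 153.25
|TB|² = (-9−0)² + (1.5−(-8.5))² = 81 + 100 = 181
|TC|² = (-9−7)² + (1.5−4.5)² = 256 + 9 = 265
|TD|² = (-9−(-6))² + (1.5−(-5.5))² = 9 + 49 = 58
|TE|² = (-9−10.5)² + (1.5−0.5)² = 380.25 + 1 = 381.25
|TF|² = (-9−9.5)² + (1.5−2)² = 342.25 + 0.25 = 342.5
|TG|² = (-9−4.5)² + (1.5−(-4.5))² = 182.25 + 36 = 218.25
The largest is to E.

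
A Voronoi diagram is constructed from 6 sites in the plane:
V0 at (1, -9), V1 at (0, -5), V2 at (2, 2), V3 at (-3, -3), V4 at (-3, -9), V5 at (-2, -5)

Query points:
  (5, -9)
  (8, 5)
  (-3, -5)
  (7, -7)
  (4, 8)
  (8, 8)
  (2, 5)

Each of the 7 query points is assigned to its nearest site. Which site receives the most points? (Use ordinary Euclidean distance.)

(5, -9) — d² to each: V0:16, V1:41, V2:130, V3:100, V4:64, V5:65 → nearest is V0
(8, 5) — d² to each: V0:245, V1:164, V2:45, V3:185, V4:317, V5:200 → nearest is V2
(-3, -5) — d² to each: V0:32, V1:9, V2:74, V3:4, V4:16, V5:1 → nearest is V5
(7, -7) — d² to each: V0:40, V1:53, V2:106, V3:116, V4:104, V5:85 → nearest is V0
(4, 8) — d² to each: V0:298, V1:185, V2:40, V3:170, V4:338, V5:205 → nearest is V2
(8, 8) — d² to each: V0:338, V1:233, V2:72, V3:242, V4:410, V5:269 → nearest is V2
(2, 5) — d² to each: V0:197, V1:104, V2:9, V3:89, V4:221, V5:116 → nearest is V2
Tally — V0:2, V2:4, V5:1. V2 captures the most (4).

V2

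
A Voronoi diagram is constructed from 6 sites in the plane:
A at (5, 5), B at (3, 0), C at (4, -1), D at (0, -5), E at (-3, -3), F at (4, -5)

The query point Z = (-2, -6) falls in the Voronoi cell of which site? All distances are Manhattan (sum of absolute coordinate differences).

d(Z,A) = |-2−5| + |-6−5| = 7 + 11 = 18
d(Z,B) = |-2−3| + |-6−0| = 5 + 6 = 11
d(Z,C) = |-2−4| + |-6−(-1)| = 6 + 5 = 11
d(Z,D) = |-2−0| + |-6−(-5)| = 2 + 1 = 3
d(Z,E) = |-2−(-3)| + |-6−(-3)| = 1 + 3 = 4
d(Z,F) = |-2−4| + |-6−(-5)| = 6 + 1 = 7
The smallest is to D, so Z lies in the Voronoi region of D.

D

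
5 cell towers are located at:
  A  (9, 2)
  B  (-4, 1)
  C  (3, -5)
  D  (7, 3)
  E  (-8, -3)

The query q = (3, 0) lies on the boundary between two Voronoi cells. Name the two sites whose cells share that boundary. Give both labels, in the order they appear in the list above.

C and D

Squared distances from q to each site:
|qA|² = 36 + 4 = 40
|qB|² = 49 + 1 = 50
|qC|² = 0 + 25 = 25
|qD|² = 16 + 9 = 25
|qE|² = 121 + 9 = 130
q is equidistant from C and D (both at squared distance 25), and every other site is strictly farther — so q lies on the C–D Voronoi edge.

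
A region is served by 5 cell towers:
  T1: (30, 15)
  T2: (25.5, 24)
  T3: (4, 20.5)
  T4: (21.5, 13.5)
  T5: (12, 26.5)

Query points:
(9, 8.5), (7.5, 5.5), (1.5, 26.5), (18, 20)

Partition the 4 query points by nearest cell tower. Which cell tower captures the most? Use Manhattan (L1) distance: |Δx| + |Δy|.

T3

(9, 8.5) — d to each: T1:27.5, T2:32, T3:17, T4:17.5, T5:21 → nearest is T3
(7.5, 5.5) — d to each: T1:32, T2:36.5, T3:18.5, T4:22, T5:25.5 → nearest is T3
(1.5, 26.5) — d to each: T1:40, T2:26.5, T3:8.5, T4:33, T5:10.5 → nearest is T3
(18, 20) — d to each: T1:17, T2:11.5, T3:14.5, T4:10, T5:12.5 → nearest is T4
Tally — T3:3, T4:1. T3 captures the most (3).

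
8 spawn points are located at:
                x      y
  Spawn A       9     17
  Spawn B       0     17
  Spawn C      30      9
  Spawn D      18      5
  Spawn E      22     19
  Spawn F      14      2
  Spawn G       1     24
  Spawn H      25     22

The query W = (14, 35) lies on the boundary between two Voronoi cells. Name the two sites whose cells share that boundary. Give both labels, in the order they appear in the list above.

Squared distances from W to each site:
d²(W, Spawn A) = (14−9)² + (35−17)² = 25 + 324 = 349
d²(W, Spawn B) = (14−0)² + (35−17)² = 196 + 324 = 520
d²(W, Spawn C) = (14−30)² + (35−9)² = 256 + 676 = 932
d²(W, Spawn D) = (14−18)² + (35−5)² = 16 + 900 = 916
d²(W, Spawn E) = (14−22)² + (35−19)² = 64 + 256 = 320
d²(W, Spawn F) = (14−14)² + (35−2)² = 0 + 1089 = 1089
d²(W, Spawn G) = (14−1)² + (35−24)² = 169 + 121 = 290
d²(W, Spawn H) = (14−25)² + (35−22)² = 121 + 169 = 290
W is equidistant from Spawn G and Spawn H (both at squared distance 290), and every other site is strictly farther — so W lies on the Spawn G–Spawn H Voronoi edge.

Spawn G and Spawn H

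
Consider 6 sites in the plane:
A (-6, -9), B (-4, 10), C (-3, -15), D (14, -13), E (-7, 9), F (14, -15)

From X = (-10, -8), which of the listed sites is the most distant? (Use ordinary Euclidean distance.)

Since √ is increasing, it suffices to compare squared distances:
|XA|² = (-10−(-6))² + (-8−(-9))² = 16 + 1 = 17
|XB|² = (-10−(-4))² + (-8−10)² = 36 + 324 = 360
|XC|² = (-10−(-3))² + (-8−(-15))² = 49 + 49 = 98
|XD|² = (-10−14)² + (-8−(-13))² = 576 + 25 = 601
|XE|² = (-10−(-7))² + (-8−9)² = 9 + 289 = 298
|XF|² = (-10−14)² + (-8−(-15))² = 576 + 49 = 625
The largest is to F.

F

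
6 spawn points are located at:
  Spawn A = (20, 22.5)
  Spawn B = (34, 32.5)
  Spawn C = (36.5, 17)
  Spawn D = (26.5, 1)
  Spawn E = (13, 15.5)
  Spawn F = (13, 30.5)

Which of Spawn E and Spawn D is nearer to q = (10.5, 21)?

Compare squared distances:
d²(q, Spawn E) = (10.5−13)² + (21−15.5)² = 6.25 + 30.25 = 36.5
d²(q, Spawn D) = (10.5−26.5)² + (21−1)² = 256 + 400 = 656
36.5 < 656, so Spawn E is closer.

Spawn E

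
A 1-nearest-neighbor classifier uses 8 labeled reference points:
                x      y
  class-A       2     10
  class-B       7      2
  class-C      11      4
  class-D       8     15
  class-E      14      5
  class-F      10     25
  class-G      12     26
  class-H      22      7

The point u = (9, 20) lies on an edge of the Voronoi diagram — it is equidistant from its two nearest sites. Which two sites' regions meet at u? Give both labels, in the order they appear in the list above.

class-D and class-F

Squared distances from u to each site:
d²(u, class-A) = 49 + 100 = 149
d²(u, class-B) = 4 + 324 = 328
d²(u, class-C) = 4 + 256 = 260
d²(u, class-D) = 1 + 25 = 26
d²(u, class-E) = 25 + 225 = 250
d²(u, class-F) = 1 + 25 = 26
d²(u, class-G) = 9 + 36 = 45
d²(u, class-H) = 169 + 169 = 338
u is equidistant from class-D and class-F (both at squared distance 26), and every other site is strictly farther — so u lies on the class-D–class-F Voronoi edge.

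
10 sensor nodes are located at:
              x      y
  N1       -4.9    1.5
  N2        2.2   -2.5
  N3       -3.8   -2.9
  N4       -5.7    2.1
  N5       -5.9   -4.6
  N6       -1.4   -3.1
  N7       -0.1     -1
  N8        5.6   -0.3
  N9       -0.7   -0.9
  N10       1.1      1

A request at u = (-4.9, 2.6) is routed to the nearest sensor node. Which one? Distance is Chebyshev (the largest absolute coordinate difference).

N4

d(u,N1) = max(0, 1.1) = 1.1
d(u,N2) = max(7.1, 5.1) = 7.1
d(u,N3) = max(1.1, 5.5) = 5.5
d(u,N4) = max(0.8, 0.5) = 0.8
d(u,N5) = max(1, 7.2) = 7.2
d(u,N6) = max(3.5, 5.7) = 5.7
d(u,N7) = max(4.8, 3.6) = 4.8
d(u,N8) = max(10.5, 2.9) = 10.5
d(u,N9) = max(4.2, 3.5) = 4.2
d(u, N10) = max(6, 1.6) = 6
The smallest is to N4, so u lies in the Voronoi region of N4.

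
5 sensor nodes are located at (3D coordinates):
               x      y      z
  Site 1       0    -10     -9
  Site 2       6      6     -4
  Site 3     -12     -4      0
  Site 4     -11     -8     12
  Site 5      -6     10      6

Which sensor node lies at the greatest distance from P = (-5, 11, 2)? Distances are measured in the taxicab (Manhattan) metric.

Site 1

d(P, Site 1) = 5 + 21 + 11 = 37
d(P, Site 2) = 11 + 5 + 6 = 22
d(P, Site 3) = 7 + 15 + 2 = 24
d(P, Site 4) = 6 + 19 + 10 = 35
d(P, Site 5) = 1 + 1 + 4 = 6
The largest is to Site 1.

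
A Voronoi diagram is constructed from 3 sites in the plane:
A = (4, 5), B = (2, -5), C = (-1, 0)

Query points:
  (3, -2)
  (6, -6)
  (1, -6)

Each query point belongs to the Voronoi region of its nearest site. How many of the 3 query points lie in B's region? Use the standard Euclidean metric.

(3, -2) — d² to each: A:50, B:10, C:20 → nearest is B
(6, -6) — d² to each: A:125, B:17, C:85 → nearest is B
(1, -6) — d² to each: A:130, B:2, C:40 → nearest is B
3 of the 3 points have B as nearest.

3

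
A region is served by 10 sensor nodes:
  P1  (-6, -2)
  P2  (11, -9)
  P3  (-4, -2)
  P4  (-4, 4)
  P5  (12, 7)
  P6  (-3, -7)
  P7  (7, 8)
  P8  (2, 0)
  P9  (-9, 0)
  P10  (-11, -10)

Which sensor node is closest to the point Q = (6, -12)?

Since √ is increasing, it suffices to compare squared distances:
|QP1|² = 144 + 100 = 244
|QP2|² = 25 + 9 = 34
|QP3|² = 100 + 100 = 200
|QP4|² = 100 + 256 = 356
|QP5|² = 36 + 361 = 397
|QP6|² = 81 + 25 = 106
|QP7|² = 1 + 400 = 401
|QP8|² = 16 + 144 = 160
|QP9|² = 225 + 144 = 369
d²(Q, P10) = 289 + 4 = 293
The smallest is to P2, so Q lies in the Voronoi region of P2.

P2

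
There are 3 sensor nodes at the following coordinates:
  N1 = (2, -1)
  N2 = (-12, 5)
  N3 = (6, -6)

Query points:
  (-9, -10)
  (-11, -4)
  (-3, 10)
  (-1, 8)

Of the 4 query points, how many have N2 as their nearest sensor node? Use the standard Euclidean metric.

2

(-9, -10) — d² to each: N1:202, N2:234, N3:241 → nearest is N1
(-11, -4) — d² to each: N1:178, N2:82, N3:293 → nearest is N2
(-3, 10) — d² to each: N1:146, N2:106, N3:337 → nearest is N2
(-1, 8) — d² to each: N1:90, N2:130, N3:245 → nearest is N1
2 of the 4 points have N2 as nearest.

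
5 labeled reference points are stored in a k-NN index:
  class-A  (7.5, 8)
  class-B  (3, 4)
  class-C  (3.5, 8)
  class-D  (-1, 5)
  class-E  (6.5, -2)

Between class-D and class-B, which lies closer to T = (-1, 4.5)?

class-D

Compare squared distances:
d²(T, class-D) = (-1−(-1))² + (4.5−5)² = 0 + 0.25 = 0.25
d²(T, class-B) = (-1−3)² + (4.5−4)² = 16 + 0.25 = 16.25
0.25 < 16.25, so class-D is closer.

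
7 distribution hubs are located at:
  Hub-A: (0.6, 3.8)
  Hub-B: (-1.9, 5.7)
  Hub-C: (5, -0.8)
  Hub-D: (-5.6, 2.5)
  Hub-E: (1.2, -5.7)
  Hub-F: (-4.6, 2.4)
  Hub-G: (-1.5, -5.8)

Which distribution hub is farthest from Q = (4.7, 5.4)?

Since √ is increasing, it suffices to compare squared distances:
d²(Q, Hub-A) = (4.7−0.6)² + (5.4−3.8)² = 16.81 + 2.56 = 19.37
d²(Q, Hub-B) = (4.7−(-1.9))² + (5.4−5.7)² = 43.56 + 0.09 = 43.65
d²(Q, Hub-C) = (4.7−5)² + (5.4−(-0.8))² = 0.09 + 38.44 = 38.53
d²(Q, Hub-D) = (4.7−(-5.6))² + (5.4−2.5)² = 106.09 + 8.41 = 114.5
d²(Q, Hub-E) = (4.7−1.2)² + (5.4−(-5.7))² = 12.25 + 123.21 = 135.46
d²(Q, Hub-F) = (4.7−(-4.6))² + (5.4−2.4)² = 86.49 + 9 = 95.49
d²(Q, Hub-G) = (4.7−(-1.5))² + (5.4−(-5.8))² = 38.44 + 125.44 = 163.88
The largest is to Hub-G.

Hub-G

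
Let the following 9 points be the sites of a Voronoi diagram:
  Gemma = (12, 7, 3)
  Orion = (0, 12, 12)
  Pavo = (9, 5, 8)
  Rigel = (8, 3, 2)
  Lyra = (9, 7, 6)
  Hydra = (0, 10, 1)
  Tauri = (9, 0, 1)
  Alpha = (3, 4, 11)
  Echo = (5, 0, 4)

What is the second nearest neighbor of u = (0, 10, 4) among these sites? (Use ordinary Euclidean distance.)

Orion

Squared Euclidean distances:
d²(u, Gemma) = (0−12)² + (10−7)² + (4−3)² = 144 + 9 + 1 = 154
d²(u, Orion) = (0−0)² + (10−12)² + (4−12)² = 0 + 4 + 64 = 68
d²(u, Pavo) = (0−9)² + (10−5)² + (4−8)² = 81 + 25 + 16 = 122
d²(u, Rigel) = (0−8)² + (10−3)² + (4−2)² = 64 + 49 + 4 = 117
d²(u, Lyra) = (0−9)² + (10−7)² + (4−6)² = 81 + 9 + 4 = 94
d²(u, Hydra) = (0−0)² + (10−10)² + (4−1)² = 0 + 0 + 9 = 9
d²(u, Tauri) = (0−9)² + (10−0)² + (4−1)² = 81 + 100 + 9 = 190
d²(u, Alpha) = (0−3)² + (10−4)² + (4−11)² = 9 + 36 + 49 = 94
d²(u, Echo) = (0−5)² + (10−0)² + (4−4)² = 25 + 100 + 0 = 125
Sorted ascending: Hydra, Orion, Lyra, … — the second-nearest is Orion.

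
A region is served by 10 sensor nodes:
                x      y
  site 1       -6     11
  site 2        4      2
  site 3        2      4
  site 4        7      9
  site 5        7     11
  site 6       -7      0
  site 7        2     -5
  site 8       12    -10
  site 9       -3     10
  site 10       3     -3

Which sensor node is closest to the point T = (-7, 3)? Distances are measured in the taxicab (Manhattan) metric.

site 6

d(T, site 1) = 1 + 8 = 9
d(T, site 2) = 11 + 1 = 12
d(T, site 3) = 9 + 1 = 10
d(T, site 4) = 14 + 6 = 20
d(T, site 5) = 14 + 8 = 22
d(T, site 6) = 0 + 3 = 3
d(T, site 7) = 9 + 8 = 17
d(T, site 8) = 19 + 13 = 32
d(T, site 9) = 4 + 7 = 11
d(T, site 10) = 10 + 6 = 16
site 6 is nearest.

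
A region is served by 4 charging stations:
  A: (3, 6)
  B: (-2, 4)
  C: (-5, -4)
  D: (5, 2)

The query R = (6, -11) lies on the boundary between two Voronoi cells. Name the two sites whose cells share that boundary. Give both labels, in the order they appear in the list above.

C and D

Squared distances from R to each site:
|RA|² = (6−3)² + (-11−6)² = 9 + 289 = 298
|RB|² = (6−(-2))² + (-11−4)² = 64 + 225 = 289
|RC|² = (6−(-5))² + (-11−(-4))² = 121 + 49 = 170
|RD|² = (6−5)² + (-11−2)² = 1 + 169 = 170
R is equidistant from C and D (both at squared distance 170), and every other site is strictly farther — so R lies on the C–D Voronoi edge.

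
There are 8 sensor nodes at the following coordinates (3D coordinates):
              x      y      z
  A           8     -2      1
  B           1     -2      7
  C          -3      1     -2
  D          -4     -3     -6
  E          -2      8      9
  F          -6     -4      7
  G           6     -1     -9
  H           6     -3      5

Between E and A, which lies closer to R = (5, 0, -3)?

A

Compare squared distances:
|RE|² = (5−(-2))² + (0−8)² + (-3−9)² = 49 + 64 + 144 = 257
|RA|² = (5−8)² + (0−(-2))² + (-3−1)² = 9 + 4 + 16 = 29
257 > 29, so A is closer.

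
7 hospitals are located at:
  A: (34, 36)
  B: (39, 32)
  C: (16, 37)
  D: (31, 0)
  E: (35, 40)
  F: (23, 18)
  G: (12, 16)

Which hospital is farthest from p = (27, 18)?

E

Compare squared distances (the ordering matches that of the actual distances):
|pA|² = (27−34)² + (18−36)² = 49 + 324 = 373
|pB|² = (27−39)² + (18−32)² = 144 + 196 = 340
|pC|² = (27−16)² + (18−37)² = 121 + 361 = 482
|pD|² = (27−31)² + (18−0)² = 16 + 324 = 340
|pE|² = (27−35)² + (18−40)² = 64 + 484 = 548
|pF|² = (27−23)² + (18−18)² = 16 + 0 = 16
|pG|² = (27−12)² + (18−16)² = 225 + 4 = 229
The largest is to E.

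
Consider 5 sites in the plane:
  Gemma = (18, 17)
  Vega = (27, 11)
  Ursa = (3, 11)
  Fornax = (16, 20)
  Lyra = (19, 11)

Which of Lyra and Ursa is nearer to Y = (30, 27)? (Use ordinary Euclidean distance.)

Lyra

Compare squared distances:
d²(Y, Lyra) = (30−19)² + (27−11)² = 121 + 256 = 377
d²(Y, Ursa) = (30−3)² + (27−11)² = 729 + 256 = 985
377 < 985, so Lyra is closer.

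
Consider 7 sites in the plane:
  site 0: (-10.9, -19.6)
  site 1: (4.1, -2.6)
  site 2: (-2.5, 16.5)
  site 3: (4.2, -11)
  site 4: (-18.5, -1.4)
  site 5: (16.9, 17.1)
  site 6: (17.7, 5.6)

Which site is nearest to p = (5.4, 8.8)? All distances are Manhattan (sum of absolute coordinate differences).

d(p, site 0) = |5.4−(-10.9)| + |8.8−(-19.6)| = 16.3 + 28.4 = 44.7
d(p, site 1) = |5.4−4.1| + |8.8−(-2.6)| = 1.3 + 11.4 = 12.7
d(p, site 2) = |5.4−(-2.5)| + |8.8−16.5| = 7.9 + 7.7 = 15.6
d(p, site 3) = |5.4−4.2| + |8.8−(-11)| = 1.2 + 19.8 = 21
d(p, site 4) = |5.4−(-18.5)| + |8.8−(-1.4)| = 23.9 + 10.2 = 34.1
d(p, site 5) = |5.4−16.9| + |8.8−17.1| = 11.5 + 8.3 = 19.8
d(p, site 6) = |5.4−17.7| + |8.8−5.6| = 12.3 + 3.2 = 15.5
Minimum is at site 1.

site 1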